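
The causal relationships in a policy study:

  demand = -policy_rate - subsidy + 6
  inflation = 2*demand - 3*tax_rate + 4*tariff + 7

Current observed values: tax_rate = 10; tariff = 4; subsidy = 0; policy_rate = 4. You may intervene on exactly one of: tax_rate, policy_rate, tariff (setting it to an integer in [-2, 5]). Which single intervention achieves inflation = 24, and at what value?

Intervening on tax_rate: with other inputs at their observed values, inflation = -3*tax_rate + 27. Solving for 24 gives tax_rate = 1, within [-2, 5].
Intervening on policy_rate: inflation = -2*policy_rate + 5. Reaching 24 requires policy_rate = -19/2, not an integer.
Intervening on tariff: inflation = 4*tariff - 19. Reaching 24 requires tariff = 43/4, not an integer.

set tax_rate = 1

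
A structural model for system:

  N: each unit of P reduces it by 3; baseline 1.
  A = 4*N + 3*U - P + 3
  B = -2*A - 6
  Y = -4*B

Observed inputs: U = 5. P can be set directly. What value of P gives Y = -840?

Substituting into the A equation gives A = -13*P + 22.
Substituting into the B equation gives B = 26*P - 50.
This gives Y = -104*P + 200.
Solve -104*P + 200 = -840: P = (-840 - 200) / -104 = 10.

P = 10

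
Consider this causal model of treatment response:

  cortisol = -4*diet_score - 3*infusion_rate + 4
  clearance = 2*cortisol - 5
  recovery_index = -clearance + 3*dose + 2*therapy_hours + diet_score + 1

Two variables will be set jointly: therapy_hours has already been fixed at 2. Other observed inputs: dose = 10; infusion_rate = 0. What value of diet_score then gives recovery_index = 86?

diet_score = 6

With therapy_hours held at 2:
Substituting into the cortisol equation gives cortisol = -4*diet_score + 4.
Substituting into the clearance equation gives clearance = -8*diet_score + 3.
Substituting into the recovery_index equation gives recovery_index = 9*diet_score + 32.
Solve 9*diet_score + 32 = 86: diet_score = (86 - 32) / 9 = 6.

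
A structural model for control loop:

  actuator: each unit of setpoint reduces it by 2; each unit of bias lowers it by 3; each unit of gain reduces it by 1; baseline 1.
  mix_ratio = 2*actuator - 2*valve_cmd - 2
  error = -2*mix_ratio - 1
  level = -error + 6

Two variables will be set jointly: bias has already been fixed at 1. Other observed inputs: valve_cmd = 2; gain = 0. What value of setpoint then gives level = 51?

With bias held at 1:
Substituting into the actuator equation gives actuator = -2*setpoint - 2.
Substituting into the mix_ratio equation gives mix_ratio = -4*setpoint - 10.
error becomes 8*setpoint + 19.
Substituting into the level equation gives level = -8*setpoint - 13.
Solve -8*setpoint - 13 = 51: setpoint = (51 + 13) / -8 = -8.

setpoint = -8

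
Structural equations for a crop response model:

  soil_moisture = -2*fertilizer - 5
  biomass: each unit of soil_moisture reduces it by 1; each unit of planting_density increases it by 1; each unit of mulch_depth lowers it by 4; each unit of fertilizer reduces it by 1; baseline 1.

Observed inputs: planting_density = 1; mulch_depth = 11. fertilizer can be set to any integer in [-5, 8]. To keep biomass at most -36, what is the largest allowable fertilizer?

Substituting into the biomass equation gives biomass = fertilizer - 37.
Require fertilizer - 37 ≤ -36, so fertilizer ≤ 1.
The largest integer in [-5, 8] satisfying this is 1.

fertilizer = 1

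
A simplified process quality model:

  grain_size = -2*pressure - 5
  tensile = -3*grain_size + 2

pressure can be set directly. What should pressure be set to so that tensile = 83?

Substituting into the tensile equation gives tensile = 6*pressure + 17.
Solve 6*pressure + 17 = 83: pressure = (83 - 17) / 6 = 11.

pressure = 11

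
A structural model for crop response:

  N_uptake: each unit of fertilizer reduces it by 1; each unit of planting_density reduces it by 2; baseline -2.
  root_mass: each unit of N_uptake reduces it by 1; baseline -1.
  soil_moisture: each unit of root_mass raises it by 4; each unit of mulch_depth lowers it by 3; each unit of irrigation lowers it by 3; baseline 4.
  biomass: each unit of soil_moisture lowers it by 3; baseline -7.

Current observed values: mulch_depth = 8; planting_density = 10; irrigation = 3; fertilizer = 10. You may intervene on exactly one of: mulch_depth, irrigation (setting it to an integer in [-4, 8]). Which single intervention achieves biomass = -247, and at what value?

set irrigation = 8

Intervening on mulch_depth: biomass = 9*mulch_depth - 364. Reaching -247 requires mulch_depth = 13, outside [-4, 8].
Intervening on irrigation: with other inputs at their observed values, biomass = 9*irrigation - 319. Solving for -247 gives irrigation = 8, within [-4, 8].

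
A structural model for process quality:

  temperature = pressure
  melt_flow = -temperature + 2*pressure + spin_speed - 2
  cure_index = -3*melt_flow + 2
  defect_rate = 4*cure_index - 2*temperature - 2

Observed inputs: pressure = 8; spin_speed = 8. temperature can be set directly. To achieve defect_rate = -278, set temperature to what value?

Intervening on temperature fixes its value directly, overriding its dependence on pressure.
Substituting into the melt_flow equation gives melt_flow = -temperature + 22.
Substituting into the cure_index equation gives cure_index = 3*temperature - 64.
defect_rate becomes 10*temperature - 258.
Solve 10*temperature - 258 = -278: temperature = (-278 + 258) / 10 = -2.

temperature = -2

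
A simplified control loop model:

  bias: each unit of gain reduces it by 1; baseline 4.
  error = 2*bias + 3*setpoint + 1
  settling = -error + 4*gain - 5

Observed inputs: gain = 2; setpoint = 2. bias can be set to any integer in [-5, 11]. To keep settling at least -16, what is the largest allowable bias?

bias = 6

Intervening on bias fixes its value directly, overriding its dependence on gain.
Substituting into the error equation gives error = 2*bias + 7.
Substituting into the settling equation gives settling = -2*bias - 4.
Require -2*bias - 4 ≥ -16, so bias ≤ 6.
The largest integer in [-5, 11] satisfying this is 6.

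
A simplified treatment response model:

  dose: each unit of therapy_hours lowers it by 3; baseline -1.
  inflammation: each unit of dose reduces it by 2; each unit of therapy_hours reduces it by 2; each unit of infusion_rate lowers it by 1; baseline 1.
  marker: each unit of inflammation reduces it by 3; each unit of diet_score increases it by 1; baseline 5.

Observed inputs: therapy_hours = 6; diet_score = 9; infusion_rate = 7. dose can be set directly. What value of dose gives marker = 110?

dose = 7

Intervening on dose fixes its value directly, overriding its dependence on therapy_hours.
Substituting into the inflammation equation gives inflammation = -2*dose - 18.
Substituting into the marker equation gives marker = 6*dose + 68.
Solve 6*dose + 68 = 110: dose = (110 - 68) / 6 = 7.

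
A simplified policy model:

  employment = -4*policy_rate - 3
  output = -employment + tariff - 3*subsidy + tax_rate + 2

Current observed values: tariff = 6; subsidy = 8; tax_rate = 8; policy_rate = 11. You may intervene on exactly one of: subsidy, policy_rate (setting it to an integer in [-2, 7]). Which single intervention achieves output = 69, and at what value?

set subsidy = -2

Intervening on subsidy: with other inputs at their observed values, output = -3*subsidy + 63. Solving for 69 gives subsidy = -2, within [-2, 7].
Intervening on policy_rate: output = 4*policy_rate - 5. Reaching 69 requires policy_rate = 37/2, not an integer.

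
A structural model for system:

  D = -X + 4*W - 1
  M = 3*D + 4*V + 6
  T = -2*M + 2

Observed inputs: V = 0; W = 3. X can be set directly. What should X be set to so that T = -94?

Substituting into the D equation gives D = -X + 11.
So M = -3*X + 39.
T becomes 6*X - 76.
Solve 6*X - 76 = -94: X = (-94 + 76) / 6 = -3.

X = -3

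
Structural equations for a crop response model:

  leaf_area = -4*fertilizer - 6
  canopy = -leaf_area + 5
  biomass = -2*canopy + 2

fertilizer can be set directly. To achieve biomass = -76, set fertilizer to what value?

Substituting into the canopy equation gives canopy = 4*fertilizer + 11.
Substituting into the biomass equation gives biomass = -8*fertilizer - 20.
Solve -8*fertilizer - 20 = -76: fertilizer = (-76 + 20) / -8 = 7.

fertilizer = 7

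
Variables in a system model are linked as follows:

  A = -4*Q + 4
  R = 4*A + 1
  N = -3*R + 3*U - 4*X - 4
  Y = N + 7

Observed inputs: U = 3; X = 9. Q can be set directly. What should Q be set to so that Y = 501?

Substituting into the R equation gives R = -16*Q + 17.
So N = 48*Q - 82.
This gives Y = 48*Q - 75.
Solve 48*Q - 75 = 501: Q = (501 + 75) / 48 = 12.

Q = 12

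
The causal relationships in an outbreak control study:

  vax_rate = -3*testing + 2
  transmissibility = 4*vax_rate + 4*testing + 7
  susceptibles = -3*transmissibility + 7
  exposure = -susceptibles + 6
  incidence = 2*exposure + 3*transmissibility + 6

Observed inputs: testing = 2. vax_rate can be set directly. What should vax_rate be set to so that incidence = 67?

vax_rate = -2

Intervening on vax_rate fixes its value directly, overriding its dependence on testing.
Substituting into the transmissibility equation gives transmissibility = 4*vax_rate + 15.
susceptibles becomes -12*vax_rate - 38.
So exposure = 12*vax_rate + 44.
So incidence = 36*vax_rate + 139.
Solve 36*vax_rate + 139 = 67: vax_rate = (67 - 139) / 36 = -2.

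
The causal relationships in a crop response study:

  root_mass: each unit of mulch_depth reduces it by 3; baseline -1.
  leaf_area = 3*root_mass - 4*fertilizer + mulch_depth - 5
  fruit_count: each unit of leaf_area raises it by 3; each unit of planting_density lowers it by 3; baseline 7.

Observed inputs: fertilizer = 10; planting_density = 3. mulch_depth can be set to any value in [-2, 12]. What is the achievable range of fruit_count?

Substituting into the leaf_area equation gives leaf_area = -8*mulch_depth - 48.
fruit_count becomes -24*mulch_depth - 146.
Linear in mulch_depth, so extremes are at the endpoints: mulch_depth = -2 gives fruit_count = -98; mulch_depth = 12 gives fruit_count = -434.

-434 to -98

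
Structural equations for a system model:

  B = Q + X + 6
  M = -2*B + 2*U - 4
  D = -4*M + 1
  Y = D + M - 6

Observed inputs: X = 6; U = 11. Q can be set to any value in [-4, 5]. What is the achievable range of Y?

Substituting into the B equation gives B = Q + 12.
So M = -2*Q - 6.
Substituting into the D equation gives D = 8*Q + 25.
Substituting into the Y equation gives Y = 6*Q + 13.
Linear in Q, so extremes are at the endpoints: Q = -4 gives Y = -11; Q = 5 gives Y = 43.

-11 to 43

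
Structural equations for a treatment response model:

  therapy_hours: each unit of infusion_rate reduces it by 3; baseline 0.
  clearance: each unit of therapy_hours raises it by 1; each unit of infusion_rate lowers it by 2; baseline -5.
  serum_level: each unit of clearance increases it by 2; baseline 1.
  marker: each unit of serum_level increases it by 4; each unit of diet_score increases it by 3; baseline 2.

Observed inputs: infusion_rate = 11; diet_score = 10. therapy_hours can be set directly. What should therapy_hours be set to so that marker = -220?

therapy_hours = -5

Intervening on therapy_hours fixes its value directly, overriding its dependence on infusion_rate.
Substituting into the clearance equation gives clearance = therapy_hours - 27.
Substituting into the serum_level equation gives serum_level = 2*therapy_hours - 53.
Substituting into the marker equation gives marker = 8*therapy_hours - 180.
Solve 8*therapy_hours - 180 = -220: therapy_hours = (-220 + 180) / 8 = -5.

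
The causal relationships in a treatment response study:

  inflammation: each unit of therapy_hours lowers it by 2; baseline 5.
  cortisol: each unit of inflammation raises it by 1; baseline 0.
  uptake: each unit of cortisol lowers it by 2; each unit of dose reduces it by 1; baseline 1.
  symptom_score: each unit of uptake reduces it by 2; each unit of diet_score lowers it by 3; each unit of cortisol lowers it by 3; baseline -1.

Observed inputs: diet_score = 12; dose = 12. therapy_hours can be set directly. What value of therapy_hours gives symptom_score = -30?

Substituting into the cortisol equation gives cortisol = -2*therapy_hours + 5.
Substituting into the uptake equation gives uptake = 4*therapy_hours - 21.
So symptom_score = -2*therapy_hours - 10.
Solve -2*therapy_hours - 10 = -30: therapy_hours = (-30 + 10) / -2 = 10.

therapy_hours = 10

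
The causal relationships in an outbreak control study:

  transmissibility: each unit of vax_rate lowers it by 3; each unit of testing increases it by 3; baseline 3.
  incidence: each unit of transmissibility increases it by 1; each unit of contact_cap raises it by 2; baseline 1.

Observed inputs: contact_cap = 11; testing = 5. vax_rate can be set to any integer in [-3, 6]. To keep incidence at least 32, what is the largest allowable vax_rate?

Substituting into the transmissibility equation gives transmissibility = -3*vax_rate + 18.
incidence becomes -3*vax_rate + 41.
Require -3*vax_rate + 41 ≥ 32, so vax_rate ≤ 3.
The largest integer in [-3, 6] satisfying this is 3.

vax_rate = 3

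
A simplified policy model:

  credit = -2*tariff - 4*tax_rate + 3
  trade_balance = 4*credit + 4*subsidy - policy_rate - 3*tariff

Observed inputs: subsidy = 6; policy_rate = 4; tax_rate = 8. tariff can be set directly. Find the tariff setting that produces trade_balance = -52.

tariff = -4

Substituting into the credit equation gives credit = -2*tariff - 29.
Substituting into the trade_balance equation gives trade_balance = -11*tariff - 96.
Solve -11*tariff - 96 = -52: tariff = (-52 + 96) / -11 = -4.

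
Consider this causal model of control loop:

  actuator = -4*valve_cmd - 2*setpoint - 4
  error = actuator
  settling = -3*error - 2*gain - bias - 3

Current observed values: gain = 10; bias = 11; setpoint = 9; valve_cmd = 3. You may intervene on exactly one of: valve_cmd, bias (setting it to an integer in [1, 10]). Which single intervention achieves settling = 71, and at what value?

Intervening on valve_cmd: settling = 12*valve_cmd + 32. Reaching 71 requires valve_cmd = 13/4, not an integer.
Intervening on bias: with other inputs at their observed values, settling = -bias + 79. Solving for 71 gives bias = 8, within [1, 10].

set bias = 8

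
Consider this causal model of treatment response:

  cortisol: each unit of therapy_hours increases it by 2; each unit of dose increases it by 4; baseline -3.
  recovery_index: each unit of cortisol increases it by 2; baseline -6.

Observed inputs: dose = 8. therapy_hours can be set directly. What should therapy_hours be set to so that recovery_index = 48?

Substituting into the cortisol equation gives cortisol = 2*therapy_hours + 29.
Substituting into the recovery_index equation gives recovery_index = 4*therapy_hours + 52.
Solve 4*therapy_hours + 52 = 48: therapy_hours = (48 - 52) / 4 = -1.

therapy_hours = -1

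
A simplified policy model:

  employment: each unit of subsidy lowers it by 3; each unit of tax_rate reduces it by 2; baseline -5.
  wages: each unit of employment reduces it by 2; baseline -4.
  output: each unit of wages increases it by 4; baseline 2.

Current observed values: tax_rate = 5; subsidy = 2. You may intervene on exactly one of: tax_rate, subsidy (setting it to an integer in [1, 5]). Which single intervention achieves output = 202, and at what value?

set subsidy = 4

Intervening on tax_rate: output = 16*tax_rate + 74. Reaching 202 requires tax_rate = 8, outside [1, 5].
Intervening on subsidy: with other inputs at their observed values, output = 24*subsidy + 106. Solving for 202 gives subsidy = 4, within [1, 5].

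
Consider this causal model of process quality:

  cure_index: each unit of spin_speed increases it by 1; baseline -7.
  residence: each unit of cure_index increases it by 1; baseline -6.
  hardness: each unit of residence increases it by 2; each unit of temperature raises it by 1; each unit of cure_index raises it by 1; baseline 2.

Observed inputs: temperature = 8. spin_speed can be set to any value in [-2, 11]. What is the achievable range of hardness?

-29 to 10

Substituting into the residence equation gives residence = spin_speed - 13.
Substituting into the hardness equation gives hardness = 3*spin_speed - 23.
Linear in spin_speed, so extremes are at the endpoints: spin_speed = -2 gives hardness = -29; spin_speed = 11 gives hardness = 10.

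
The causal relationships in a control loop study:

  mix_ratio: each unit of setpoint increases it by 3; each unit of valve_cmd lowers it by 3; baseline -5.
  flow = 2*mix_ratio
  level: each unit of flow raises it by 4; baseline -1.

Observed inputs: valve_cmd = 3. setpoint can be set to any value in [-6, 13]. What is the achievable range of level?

Substituting into the mix_ratio equation gives mix_ratio = 3*setpoint - 14.
Substituting into the flow equation gives flow = 6*setpoint - 28.
Substituting into the level equation gives level = 24*setpoint - 113.
Linear in setpoint, so extremes are at the endpoints: setpoint = -6 gives level = -257; setpoint = 13 gives level = 199.

-257 to 199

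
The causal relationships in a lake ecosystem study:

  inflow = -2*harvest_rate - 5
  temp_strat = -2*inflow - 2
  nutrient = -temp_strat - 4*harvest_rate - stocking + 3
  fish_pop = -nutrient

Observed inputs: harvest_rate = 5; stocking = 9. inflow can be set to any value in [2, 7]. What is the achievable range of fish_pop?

Intervening on inflow fixes its value directly, overriding its dependence on harvest_rate.
Substituting into the nutrient equation gives nutrient = 2*inflow - 24.
Substituting into the fish_pop equation gives fish_pop = -2*inflow + 24.
Linear in inflow, so extremes are at the endpoints: inflow = 2 gives fish_pop = 20; inflow = 7 gives fish_pop = 10.

10 to 20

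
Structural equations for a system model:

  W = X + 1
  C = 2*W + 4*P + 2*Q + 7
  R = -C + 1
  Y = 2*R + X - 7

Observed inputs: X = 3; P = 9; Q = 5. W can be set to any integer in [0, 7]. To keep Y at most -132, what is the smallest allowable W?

W = 6

Intervening on W fixes its value directly, overriding its dependence on X.
Substituting into the C equation gives C = 2*W + 53.
So R = -2*W - 52.
This gives Y = -4*W - 108.
Require -4*W - 108 ≤ -132, so W ≥ 6.
The smallest integer in [0, 7] satisfying this is 6.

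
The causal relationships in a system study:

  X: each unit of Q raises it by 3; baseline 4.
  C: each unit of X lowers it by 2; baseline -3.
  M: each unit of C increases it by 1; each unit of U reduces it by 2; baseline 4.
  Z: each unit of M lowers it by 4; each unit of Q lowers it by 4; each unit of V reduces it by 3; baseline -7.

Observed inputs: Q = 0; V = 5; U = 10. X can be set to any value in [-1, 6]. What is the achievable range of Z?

46 to 102

Intervening on X fixes its value directly, overriding its dependence on Q.
Substituting into the M equation gives M = -2*X - 19.
This gives Z = 8*X + 54.
Linear in X, so extremes are at the endpoints: X = -1 gives Z = 46; X = 6 gives Z = 102.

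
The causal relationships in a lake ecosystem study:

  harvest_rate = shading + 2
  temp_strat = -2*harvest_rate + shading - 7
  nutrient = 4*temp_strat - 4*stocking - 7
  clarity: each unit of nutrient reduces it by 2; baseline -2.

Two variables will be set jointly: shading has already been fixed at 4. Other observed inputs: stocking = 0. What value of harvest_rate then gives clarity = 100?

harvest_rate = 4

With shading held at 4:
Intervening on harvest_rate fixes its value directly, overriding its dependence on shading.
Substituting into the temp_strat equation gives temp_strat = -2*harvest_rate - 3.
Substituting into the nutrient equation gives nutrient = -8*harvest_rate - 19.
Substituting into the clarity equation gives clarity = 16*harvest_rate + 36.
Solve 16*harvest_rate + 36 = 100: harvest_rate = (100 - 36) / 16 = 4.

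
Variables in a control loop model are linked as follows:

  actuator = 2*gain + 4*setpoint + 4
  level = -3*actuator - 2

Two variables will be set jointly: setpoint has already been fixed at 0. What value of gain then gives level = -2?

With setpoint held at 0:
Substituting into the actuator equation gives actuator = 2*gain + 4.
Substituting into the level equation gives level = -6*gain - 14.
Solve -6*gain - 14 = -2: gain = (-2 + 14) / -6 = -2.

gain = -2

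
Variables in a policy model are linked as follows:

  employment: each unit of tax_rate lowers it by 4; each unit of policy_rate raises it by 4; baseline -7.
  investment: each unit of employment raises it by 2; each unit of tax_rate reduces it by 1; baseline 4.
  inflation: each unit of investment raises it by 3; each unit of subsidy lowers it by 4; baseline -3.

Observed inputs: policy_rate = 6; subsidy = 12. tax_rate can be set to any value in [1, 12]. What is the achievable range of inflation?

-261 to 36

Substituting into the employment equation gives employment = -4*tax_rate + 17.
So investment = -9*tax_rate + 38.
Substituting into the inflation equation gives inflation = -27*tax_rate + 63.
Linear in tax_rate, so extremes are at the endpoints: tax_rate = 1 gives inflation = 36; tax_rate = 12 gives inflation = -261.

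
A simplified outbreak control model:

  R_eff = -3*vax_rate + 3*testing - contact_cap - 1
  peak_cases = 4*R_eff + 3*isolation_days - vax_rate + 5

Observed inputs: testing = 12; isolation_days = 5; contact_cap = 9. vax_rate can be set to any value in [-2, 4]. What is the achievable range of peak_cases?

Substituting into the R_eff equation gives R_eff = -3*vax_rate + 26.
peak_cases becomes -13*vax_rate + 124.
Linear in vax_rate, so extremes are at the endpoints: vax_rate = -2 gives peak_cases = 150; vax_rate = 4 gives peak_cases = 72.

72 to 150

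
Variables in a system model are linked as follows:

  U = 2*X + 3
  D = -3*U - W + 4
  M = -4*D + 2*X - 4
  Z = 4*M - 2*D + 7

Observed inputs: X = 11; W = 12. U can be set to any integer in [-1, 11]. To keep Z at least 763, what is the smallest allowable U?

Intervening on U fixes its value directly, overriding its dependence on X.
Substituting into the D equation gives D = -3*U - 8.
Substituting into the M equation gives M = 12*U + 50.
Z becomes 54*U + 223.
Require 54*U + 223 ≥ 763, so U ≥ 10.
The smallest integer in [-1, 11] satisfying this is 10.

U = 10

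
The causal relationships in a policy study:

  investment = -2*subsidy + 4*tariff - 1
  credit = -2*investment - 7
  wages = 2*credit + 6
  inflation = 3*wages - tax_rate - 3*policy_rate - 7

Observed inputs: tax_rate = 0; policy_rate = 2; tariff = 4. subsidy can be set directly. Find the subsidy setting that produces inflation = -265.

Substituting into the investment equation gives investment = -2*subsidy + 15.
Substituting into the credit equation gives credit = 4*subsidy - 37.
wages becomes 8*subsidy - 68.
inflation becomes 24*subsidy - 217.
Solve 24*subsidy - 217 = -265: subsidy = (-265 + 217) / 24 = -2.

subsidy = -2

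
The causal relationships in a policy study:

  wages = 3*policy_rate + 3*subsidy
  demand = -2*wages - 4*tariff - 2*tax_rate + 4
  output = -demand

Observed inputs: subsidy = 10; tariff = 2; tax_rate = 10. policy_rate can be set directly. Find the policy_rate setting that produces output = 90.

Substituting into the wages equation gives wages = 3*policy_rate + 30.
So demand = -6*policy_rate - 84.
Substituting into the output equation gives output = 6*policy_rate + 84.
Solve 6*policy_rate + 84 = 90: policy_rate = (90 - 84) / 6 = 1.

policy_rate = 1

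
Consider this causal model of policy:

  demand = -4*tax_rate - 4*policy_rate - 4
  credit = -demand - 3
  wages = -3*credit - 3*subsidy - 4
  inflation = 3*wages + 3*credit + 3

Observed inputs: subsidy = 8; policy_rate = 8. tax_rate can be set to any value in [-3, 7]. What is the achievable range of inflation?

-447 to -207

Substituting into the demand equation gives demand = -4*tax_rate - 36.
Substituting into the credit equation gives credit = 4*tax_rate + 33.
So wages = -12*tax_rate - 127.
Substituting into the inflation equation gives inflation = -24*tax_rate - 279.
Linear in tax_rate, so extremes are at the endpoints: tax_rate = -3 gives inflation = -207; tax_rate = 7 gives inflation = -447.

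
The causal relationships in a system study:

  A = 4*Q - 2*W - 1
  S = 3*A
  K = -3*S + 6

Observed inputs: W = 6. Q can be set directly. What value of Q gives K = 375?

Substituting into the A equation gives A = 4*Q - 13.
Substituting into the S equation gives S = 12*Q - 39.
This gives K = -36*Q + 123.
Solve -36*Q + 123 = 375: Q = (375 - 123) / -36 = -7.

Q = -7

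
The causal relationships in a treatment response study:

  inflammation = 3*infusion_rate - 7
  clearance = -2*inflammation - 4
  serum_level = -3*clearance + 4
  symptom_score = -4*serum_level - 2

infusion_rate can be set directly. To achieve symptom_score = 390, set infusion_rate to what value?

Substituting into the clearance equation gives clearance = -6*infusion_rate + 10.
Substituting into the serum_level equation gives serum_level = 18*infusion_rate - 26.
Substituting into the symptom_score equation gives symptom_score = -72*infusion_rate + 102.
Solve -72*infusion_rate + 102 = 390: infusion_rate = (390 - 102) / -72 = -4.

infusion_rate = -4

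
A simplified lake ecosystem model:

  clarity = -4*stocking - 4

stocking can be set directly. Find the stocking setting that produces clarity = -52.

stocking = 12

Solve -4*stocking - 4 = -52: stocking = (-52 + 4) / -4 = 12.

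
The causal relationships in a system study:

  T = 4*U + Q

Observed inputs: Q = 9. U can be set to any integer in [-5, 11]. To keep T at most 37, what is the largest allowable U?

Substituting into the T equation gives T = 4*U + 9.
Require 4*U + 9 ≤ 37, so U ≤ 7.
The largest integer in [-5, 11] satisfying this is 7.

U = 7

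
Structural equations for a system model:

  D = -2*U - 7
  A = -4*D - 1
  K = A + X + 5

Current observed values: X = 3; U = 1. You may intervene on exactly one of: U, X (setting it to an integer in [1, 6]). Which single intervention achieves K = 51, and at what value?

set U = 2

Intervening on U: with other inputs at their observed values, K = 8*U + 35. Solving for 51 gives U = 2, within [1, 6].
Intervening on X: K = X + 40. Reaching 51 requires X = 11, outside [1, 6].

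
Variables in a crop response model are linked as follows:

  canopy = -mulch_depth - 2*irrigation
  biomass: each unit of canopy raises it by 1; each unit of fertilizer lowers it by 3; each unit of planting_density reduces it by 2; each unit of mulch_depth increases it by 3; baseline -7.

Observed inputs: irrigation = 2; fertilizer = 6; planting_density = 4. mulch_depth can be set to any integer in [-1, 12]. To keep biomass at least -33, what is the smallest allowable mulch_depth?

Substituting into the canopy equation gives canopy = -mulch_depth - 4.
This gives biomass = 2*mulch_depth - 37.
Require 2*mulch_depth - 37 ≥ -33, so mulch_depth ≥ 2.
The smallest integer in [-1, 12] satisfying this is 2.

mulch_depth = 2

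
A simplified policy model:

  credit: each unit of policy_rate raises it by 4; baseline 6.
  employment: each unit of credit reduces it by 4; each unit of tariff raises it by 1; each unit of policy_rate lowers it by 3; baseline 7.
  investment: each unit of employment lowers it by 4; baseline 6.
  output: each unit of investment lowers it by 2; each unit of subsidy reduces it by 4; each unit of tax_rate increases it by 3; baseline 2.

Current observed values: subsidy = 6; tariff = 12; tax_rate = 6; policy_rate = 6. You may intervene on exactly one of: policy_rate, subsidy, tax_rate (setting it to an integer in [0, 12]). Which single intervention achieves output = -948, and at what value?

set subsidy = 1

Intervening on policy_rate: output = -152*policy_rate - 56. Reaching -948 requires policy_rate = 223/38, not an integer.
Intervening on subsidy: with other inputs at their observed values, output = -4*subsidy - 944. Solving for -948 gives subsidy = 1, within [0, 12].
Intervening on tax_rate: output = 3*tax_rate - 986. Reaching -948 requires tax_rate = 38/3, not an integer.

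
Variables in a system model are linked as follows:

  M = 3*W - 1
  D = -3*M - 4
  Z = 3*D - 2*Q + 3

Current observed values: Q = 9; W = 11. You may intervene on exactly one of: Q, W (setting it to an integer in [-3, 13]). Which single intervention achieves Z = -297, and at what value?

set Q = 0

Intervening on Q: with other inputs at their observed values, Z = -2*Q - 297. Solving for -297 gives Q = 0, within [-3, 13].
Intervening on W: Z = -27*W - 18. Reaching -297 requires W = 31/3, not an integer.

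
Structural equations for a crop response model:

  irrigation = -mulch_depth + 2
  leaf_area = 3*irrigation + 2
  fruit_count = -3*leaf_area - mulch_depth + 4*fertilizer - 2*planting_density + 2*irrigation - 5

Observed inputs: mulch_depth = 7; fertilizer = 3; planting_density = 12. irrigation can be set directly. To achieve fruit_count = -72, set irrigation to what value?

irrigation = 6

Intervening on irrigation fixes its value directly, overriding its dependence on mulch_depth.
Substituting into the fruit_count equation gives fruit_count = -7*irrigation - 30.
Solve -7*irrigation - 30 = -72: irrigation = (-72 + 30) / -7 = 6.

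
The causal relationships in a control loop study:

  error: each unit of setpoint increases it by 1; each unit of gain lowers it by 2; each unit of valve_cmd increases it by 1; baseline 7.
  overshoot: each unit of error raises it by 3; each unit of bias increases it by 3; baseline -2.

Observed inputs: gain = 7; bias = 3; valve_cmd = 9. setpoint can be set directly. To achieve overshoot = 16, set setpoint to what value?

Substituting into the error equation gives error = setpoint + 2.
Substituting into the overshoot equation gives overshoot = 3*setpoint + 13.
Solve 3*setpoint + 13 = 16: setpoint = (16 - 13) / 3 = 1.

setpoint = 1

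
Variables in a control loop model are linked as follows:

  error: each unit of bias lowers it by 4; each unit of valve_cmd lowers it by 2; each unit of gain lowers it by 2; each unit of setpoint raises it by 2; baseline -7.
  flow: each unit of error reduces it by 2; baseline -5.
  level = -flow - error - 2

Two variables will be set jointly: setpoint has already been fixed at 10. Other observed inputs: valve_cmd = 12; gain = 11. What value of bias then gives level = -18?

bias = -3

With setpoint held at 10:
Substituting into the error equation gives error = -4*bias - 33.
This gives flow = 8*bias + 61.
So level = -4*bias - 30.
Solve -4*bias - 30 = -18: bias = (-18 + 30) / -4 = -3.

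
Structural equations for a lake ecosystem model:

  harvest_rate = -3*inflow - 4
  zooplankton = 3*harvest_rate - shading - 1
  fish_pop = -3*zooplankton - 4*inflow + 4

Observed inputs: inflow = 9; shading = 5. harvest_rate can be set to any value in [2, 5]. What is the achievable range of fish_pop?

-59 to -32

Intervening on harvest_rate fixes its value directly, overriding its dependence on inflow.
Substituting into the zooplankton equation gives zooplankton = 3*harvest_rate - 6.
This gives fish_pop = -9*harvest_rate - 14.
Linear in harvest_rate, so extremes are at the endpoints: harvest_rate = 2 gives fish_pop = -32; harvest_rate = 5 gives fish_pop = -59.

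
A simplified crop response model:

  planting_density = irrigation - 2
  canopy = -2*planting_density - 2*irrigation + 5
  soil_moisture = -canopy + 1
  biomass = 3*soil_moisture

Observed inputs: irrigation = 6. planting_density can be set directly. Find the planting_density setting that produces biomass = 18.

planting_density = -1

Intervening on planting_density fixes its value directly, overriding its dependence on irrigation.
Substituting into the canopy equation gives canopy = -2*planting_density - 7.
Substituting into the soil_moisture equation gives soil_moisture = 2*planting_density + 8.
Substituting into the biomass equation gives biomass = 6*planting_density + 24.
Solve 6*planting_density + 24 = 18: planting_density = (18 - 24) / 6 = -1.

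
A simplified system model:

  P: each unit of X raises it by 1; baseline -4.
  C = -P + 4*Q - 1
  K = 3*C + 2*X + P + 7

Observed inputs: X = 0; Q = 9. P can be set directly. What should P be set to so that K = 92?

P = 10

Intervening on P fixes its value directly, overriding its dependence on X.
Substituting into the C equation gives C = -P + 35.
This gives K = -2*P + 112.
Solve -2*P + 112 = 92: P = (92 - 112) / -2 = 10.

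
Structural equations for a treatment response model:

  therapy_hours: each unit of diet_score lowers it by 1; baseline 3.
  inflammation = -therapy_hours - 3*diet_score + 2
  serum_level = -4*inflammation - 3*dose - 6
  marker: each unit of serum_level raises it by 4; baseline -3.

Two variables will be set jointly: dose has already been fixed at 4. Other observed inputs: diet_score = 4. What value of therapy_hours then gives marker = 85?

therapy_hours = 0

With dose held at 4:
Intervening on therapy_hours fixes its value directly, overriding its dependence on diet_score.
Substituting into the inflammation equation gives inflammation = -therapy_hours - 10.
This gives serum_level = 4*therapy_hours + 22.
Substituting into the marker equation gives marker = 16*therapy_hours + 85.
Solve 16*therapy_hours + 85 = 85: therapy_hours = (85 - 85) / 16 = 0.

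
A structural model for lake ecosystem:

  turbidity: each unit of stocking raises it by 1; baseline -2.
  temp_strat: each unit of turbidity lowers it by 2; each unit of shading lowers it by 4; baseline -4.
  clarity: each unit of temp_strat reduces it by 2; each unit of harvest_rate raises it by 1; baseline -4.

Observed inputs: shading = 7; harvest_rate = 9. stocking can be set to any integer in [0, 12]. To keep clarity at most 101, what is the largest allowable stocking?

Substituting into the temp_strat equation gives temp_strat = -2*stocking - 28.
clarity becomes 4*stocking + 61.
Require 4*stocking + 61 ≤ 101, so stocking ≤ 10.
The largest integer in [0, 12] satisfying this is 10.

stocking = 10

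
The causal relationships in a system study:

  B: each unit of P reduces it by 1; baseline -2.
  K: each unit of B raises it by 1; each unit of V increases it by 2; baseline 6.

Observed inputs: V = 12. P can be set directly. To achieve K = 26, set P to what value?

P = 2

Substituting into the K equation gives K = -P + 28.
Solve -P + 28 = 26: P = (26 - 28) / -1 = 2.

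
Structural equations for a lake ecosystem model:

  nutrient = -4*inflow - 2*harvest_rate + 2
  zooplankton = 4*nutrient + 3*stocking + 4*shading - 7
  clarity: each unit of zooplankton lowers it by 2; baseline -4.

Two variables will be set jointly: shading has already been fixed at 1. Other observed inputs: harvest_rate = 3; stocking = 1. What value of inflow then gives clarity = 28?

inflow = 0

With shading held at 1:
Substituting into the nutrient equation gives nutrient = -4*inflow - 4.
This gives zooplankton = -16*inflow - 16.
Substituting into the clarity equation gives clarity = 32*inflow + 28.
Solve 32*inflow + 28 = 28: inflow = (28 - 28) / 32 = 0.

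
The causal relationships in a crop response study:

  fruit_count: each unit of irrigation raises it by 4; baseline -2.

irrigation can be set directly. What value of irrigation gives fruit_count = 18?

irrigation = 5

Solve 4*irrigation - 2 = 18: irrigation = (18 + 2) / 4 = 5.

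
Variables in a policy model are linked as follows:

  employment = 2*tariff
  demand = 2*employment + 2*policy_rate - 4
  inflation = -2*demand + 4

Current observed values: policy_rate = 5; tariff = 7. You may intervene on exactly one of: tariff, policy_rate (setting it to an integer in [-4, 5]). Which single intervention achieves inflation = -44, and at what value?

Intervening on tariff: inflation = -8*tariff - 8. Reaching -44 requires tariff = 9/2, not an integer.
Intervening on policy_rate: with other inputs at their observed values, inflation = -4*policy_rate - 44. Solving for -44 gives policy_rate = 0, within [-4, 5].

set policy_rate = 0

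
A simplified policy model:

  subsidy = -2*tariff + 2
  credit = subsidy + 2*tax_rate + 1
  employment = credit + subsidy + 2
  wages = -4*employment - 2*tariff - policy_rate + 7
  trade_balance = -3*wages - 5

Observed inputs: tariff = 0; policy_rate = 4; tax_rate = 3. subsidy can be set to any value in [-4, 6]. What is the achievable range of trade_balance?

-2 to 238

Intervening on subsidy fixes its value directly, overriding its dependence on tariff.
Substituting into the credit equation gives credit = subsidy + 7.
This gives employment = 2*subsidy + 9.
Substituting into the wages equation gives wages = -8*subsidy - 33.
This gives trade_balance = 24*subsidy + 94.
Linear in subsidy, so extremes are at the endpoints: subsidy = -4 gives trade_balance = -2; subsidy = 6 gives trade_balance = 238.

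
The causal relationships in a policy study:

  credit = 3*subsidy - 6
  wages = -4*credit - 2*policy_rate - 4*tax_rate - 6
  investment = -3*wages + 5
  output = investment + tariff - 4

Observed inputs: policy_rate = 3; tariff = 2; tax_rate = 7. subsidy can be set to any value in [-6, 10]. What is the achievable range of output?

-165 to 411

Substituting into the wages equation gives wages = -12*subsidy - 16.
Substituting into the investment equation gives investment = 36*subsidy + 53.
Substituting into the output equation gives output = 36*subsidy + 51.
Linear in subsidy, so extremes are at the endpoints: subsidy = -6 gives output = -165; subsidy = 10 gives output = 411.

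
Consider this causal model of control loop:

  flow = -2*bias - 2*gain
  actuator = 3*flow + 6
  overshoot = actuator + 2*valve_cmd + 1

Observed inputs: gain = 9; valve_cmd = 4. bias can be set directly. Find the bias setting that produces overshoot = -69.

bias = 5

Substituting into the flow equation gives flow = -2*bias - 18.
actuator becomes -6*bias - 48.
Substituting into the overshoot equation gives overshoot = -6*bias - 39.
Solve -6*bias - 39 = -69: bias = (-69 + 39) / -6 = 5.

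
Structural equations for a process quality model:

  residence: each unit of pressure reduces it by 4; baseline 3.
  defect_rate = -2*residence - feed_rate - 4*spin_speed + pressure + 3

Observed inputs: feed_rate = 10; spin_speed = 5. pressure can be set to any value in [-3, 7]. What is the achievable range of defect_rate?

-60 to 30

Substituting into the defect_rate equation gives defect_rate = 9*pressure - 33.
Linear in pressure, so extremes are at the endpoints: pressure = -3 gives defect_rate = -60; pressure = 7 gives defect_rate = 30.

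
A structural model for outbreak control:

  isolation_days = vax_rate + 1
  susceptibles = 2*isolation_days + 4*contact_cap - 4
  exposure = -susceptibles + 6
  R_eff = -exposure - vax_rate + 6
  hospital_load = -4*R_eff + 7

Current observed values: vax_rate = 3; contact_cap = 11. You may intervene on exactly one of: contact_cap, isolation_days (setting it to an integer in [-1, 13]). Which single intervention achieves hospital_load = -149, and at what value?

Intervening on contact_cap: hospital_load = -16*contact_cap + 3. Reaching -149 requires contact_cap = 19/2, not an integer.
Intervening on isolation_days: with other inputs at their observed values, hospital_load = -8*isolation_days - 141. Solving for -149 gives isolation_days = 1, within [-1, 13].

set isolation_days = 1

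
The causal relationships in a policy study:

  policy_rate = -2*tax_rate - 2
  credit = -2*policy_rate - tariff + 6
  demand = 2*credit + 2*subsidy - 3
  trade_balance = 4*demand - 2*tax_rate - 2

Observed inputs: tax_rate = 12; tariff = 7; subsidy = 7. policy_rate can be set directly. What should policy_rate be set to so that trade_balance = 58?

Intervening on policy_rate fixes its value directly, overriding its dependence on tax_rate.
Substituting into the credit equation gives credit = -2*policy_rate - 1.
Substituting into the demand equation gives demand = -4*policy_rate + 9.
This gives trade_balance = -16*policy_rate + 10.
Solve -16*policy_rate + 10 = 58: policy_rate = (58 - 10) / -16 = -3.

policy_rate = -3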